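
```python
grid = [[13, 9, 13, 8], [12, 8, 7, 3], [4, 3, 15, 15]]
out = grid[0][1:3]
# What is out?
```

grid[0] = [13, 9, 13, 8]. grid[0] has length 4. The slice grid[0][1:3] selects indices [1, 2] (1->9, 2->13), giving [9, 13].

[9, 13]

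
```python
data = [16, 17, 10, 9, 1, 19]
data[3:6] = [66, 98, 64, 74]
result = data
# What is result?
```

data starts as [16, 17, 10, 9, 1, 19] (length 6). The slice data[3:6] covers indices [3, 4, 5] with values [9, 1, 19]. Replacing that slice with [66, 98, 64, 74] (different length) produces [16, 17, 10, 66, 98, 64, 74].

[16, 17, 10, 66, 98, 64, 74]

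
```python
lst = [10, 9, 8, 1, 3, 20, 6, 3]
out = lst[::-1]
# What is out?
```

lst has length 8. The slice lst[::-1] selects indices [7, 6, 5, 4, 3, 2, 1, 0] (7->3, 6->6, 5->20, 4->3, 3->1, 2->8, 1->9, 0->10), giving [3, 6, 20, 3, 1, 8, 9, 10].

[3, 6, 20, 3, 1, 8, 9, 10]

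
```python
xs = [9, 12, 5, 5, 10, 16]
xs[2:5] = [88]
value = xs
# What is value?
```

xs starts as [9, 12, 5, 5, 10, 16] (length 6). The slice xs[2:5] covers indices [2, 3, 4] with values [5, 5, 10]. Replacing that slice with [88] (different length) produces [9, 12, 88, 16].

[9, 12, 88, 16]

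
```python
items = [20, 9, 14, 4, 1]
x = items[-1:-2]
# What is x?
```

items has length 5. The slice items[-1:-2] resolves to an empty index range, so the result is [].

[]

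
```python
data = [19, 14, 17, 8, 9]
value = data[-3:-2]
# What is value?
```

data has length 5. The slice data[-3:-2] selects indices [2] (2->17), giving [17].

[17]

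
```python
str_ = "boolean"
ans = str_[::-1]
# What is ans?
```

str_ has length 7. The slice str_[::-1] selects indices [6, 5, 4, 3, 2, 1, 0] (6->'n', 5->'a', 4->'e', 3->'l', 2->'o', 1->'o', 0->'b'), giving 'naeloob'.

'naeloob'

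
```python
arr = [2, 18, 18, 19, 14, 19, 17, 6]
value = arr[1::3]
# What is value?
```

arr has length 8. The slice arr[1::3] selects indices [1, 4, 7] (1->18, 4->14, 7->6), giving [18, 14, 6].

[18, 14, 6]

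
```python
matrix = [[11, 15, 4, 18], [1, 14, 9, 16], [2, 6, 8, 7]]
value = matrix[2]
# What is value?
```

matrix has 3 rows. Row 2 is [2, 6, 8, 7].

[2, 6, 8, 7]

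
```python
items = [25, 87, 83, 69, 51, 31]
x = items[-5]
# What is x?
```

items has length 6. Negative index -5 maps to positive index 6 + (-5) = 1. items[1] = 87.

87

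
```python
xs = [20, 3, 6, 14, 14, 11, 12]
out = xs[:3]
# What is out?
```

xs has length 7. The slice xs[:3] selects indices [0, 1, 2] (0->20, 1->3, 2->6), giving [20, 3, 6].

[20, 3, 6]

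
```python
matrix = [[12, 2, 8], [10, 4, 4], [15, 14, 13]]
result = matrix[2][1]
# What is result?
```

matrix[2] = [15, 14, 13]. Taking column 1 of that row yields 14.

14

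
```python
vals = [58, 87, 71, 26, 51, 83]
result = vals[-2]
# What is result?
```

vals has length 6. Negative index -2 maps to positive index 6 + (-2) = 4. vals[4] = 51.

51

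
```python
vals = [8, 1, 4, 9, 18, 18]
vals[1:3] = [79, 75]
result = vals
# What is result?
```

vals starts as [8, 1, 4, 9, 18, 18] (length 6). The slice vals[1:3] covers indices [1, 2] with values [1, 4]. Replacing that slice with [79, 75] (same length) produces [8, 79, 75, 9, 18, 18].

[8, 79, 75, 9, 18, 18]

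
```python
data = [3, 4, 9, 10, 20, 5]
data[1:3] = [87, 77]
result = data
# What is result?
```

data starts as [3, 4, 9, 10, 20, 5] (length 6). The slice data[1:3] covers indices [1, 2] with values [4, 9]. Replacing that slice with [87, 77] (same length) produces [3, 87, 77, 10, 20, 5].

[3, 87, 77, 10, 20, 5]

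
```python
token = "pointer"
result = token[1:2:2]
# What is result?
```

token has length 7. The slice token[1:2:2] selects indices [1] (1->'o'), giving 'o'.

'o'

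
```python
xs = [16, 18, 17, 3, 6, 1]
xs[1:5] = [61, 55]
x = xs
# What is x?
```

xs starts as [16, 18, 17, 3, 6, 1] (length 6). The slice xs[1:5] covers indices [1, 2, 3, 4] with values [18, 17, 3, 6]. Replacing that slice with [61, 55] (different length) produces [16, 61, 55, 1].

[16, 61, 55, 1]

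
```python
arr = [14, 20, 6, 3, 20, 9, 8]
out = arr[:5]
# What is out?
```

arr has length 7. The slice arr[:5] selects indices [0, 1, 2, 3, 4] (0->14, 1->20, 2->6, 3->3, 4->20), giving [14, 20, 6, 3, 20].

[14, 20, 6, 3, 20]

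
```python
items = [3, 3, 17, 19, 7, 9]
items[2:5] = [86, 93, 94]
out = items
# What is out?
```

items starts as [3, 3, 17, 19, 7, 9] (length 6). The slice items[2:5] covers indices [2, 3, 4] with values [17, 19, 7]. Replacing that slice with [86, 93, 94] (same length) produces [3, 3, 86, 93, 94, 9].

[3, 3, 86, 93, 94, 9]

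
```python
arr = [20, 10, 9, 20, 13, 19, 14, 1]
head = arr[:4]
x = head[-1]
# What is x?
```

arr has length 8. The slice arr[:4] selects indices [0, 1, 2, 3] (0->20, 1->10, 2->9, 3->20), giving [20, 10, 9, 20]. So head = [20, 10, 9, 20]. Then head[-1] = 20.

20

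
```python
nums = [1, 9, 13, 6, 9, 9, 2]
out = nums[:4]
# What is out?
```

nums has length 7. The slice nums[:4] selects indices [0, 1, 2, 3] (0->1, 1->9, 2->13, 3->6), giving [1, 9, 13, 6].

[1, 9, 13, 6]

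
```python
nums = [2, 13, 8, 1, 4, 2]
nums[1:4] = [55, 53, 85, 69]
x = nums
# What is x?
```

nums starts as [2, 13, 8, 1, 4, 2] (length 6). The slice nums[1:4] covers indices [1, 2, 3] with values [13, 8, 1]. Replacing that slice with [55, 53, 85, 69] (different length) produces [2, 55, 53, 85, 69, 4, 2].

[2, 55, 53, 85, 69, 4, 2]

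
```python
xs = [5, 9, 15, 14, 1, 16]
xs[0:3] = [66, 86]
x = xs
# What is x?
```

xs starts as [5, 9, 15, 14, 1, 16] (length 6). The slice xs[0:3] covers indices [0, 1, 2] with values [5, 9, 15]. Replacing that slice with [66, 86] (different length) produces [66, 86, 14, 1, 16].

[66, 86, 14, 1, 16]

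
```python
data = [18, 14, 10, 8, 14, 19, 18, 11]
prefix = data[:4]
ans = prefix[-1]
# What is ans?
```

data has length 8. The slice data[:4] selects indices [0, 1, 2, 3] (0->18, 1->14, 2->10, 3->8), giving [18, 14, 10, 8]. So prefix = [18, 14, 10, 8]. Then prefix[-1] = 8.

8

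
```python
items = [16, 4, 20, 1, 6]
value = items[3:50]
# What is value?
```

items has length 5. The slice items[3:50] selects indices [3, 4] (3->1, 4->6), giving [1, 6].

[1, 6]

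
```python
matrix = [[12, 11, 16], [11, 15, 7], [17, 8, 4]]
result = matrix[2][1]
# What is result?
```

matrix[2] = [17, 8, 4]. Taking column 1 of that row yields 8.

8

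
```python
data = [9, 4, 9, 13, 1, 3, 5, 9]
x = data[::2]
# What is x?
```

data has length 8. The slice data[::2] selects indices [0, 2, 4, 6] (0->9, 2->9, 4->1, 6->5), giving [9, 9, 1, 5].

[9, 9, 1, 5]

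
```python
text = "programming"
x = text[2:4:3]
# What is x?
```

text has length 11. The slice text[2:4:3] selects indices [2] (2->'o'), giving 'o'.

'o'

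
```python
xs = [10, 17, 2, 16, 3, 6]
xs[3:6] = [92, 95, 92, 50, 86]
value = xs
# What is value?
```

xs starts as [10, 17, 2, 16, 3, 6] (length 6). The slice xs[3:6] covers indices [3, 4, 5] with values [16, 3, 6]. Replacing that slice with [92, 95, 92, 50, 86] (different length) produces [10, 17, 2, 92, 95, 92, 50, 86].

[10, 17, 2, 92, 95, 92, 50, 86]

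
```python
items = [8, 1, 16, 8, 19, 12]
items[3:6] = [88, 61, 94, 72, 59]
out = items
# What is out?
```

items starts as [8, 1, 16, 8, 19, 12] (length 6). The slice items[3:6] covers indices [3, 4, 5] with values [8, 19, 12]. Replacing that slice with [88, 61, 94, 72, 59] (different length) produces [8, 1, 16, 88, 61, 94, 72, 59].

[8, 1, 16, 88, 61, 94, 72, 59]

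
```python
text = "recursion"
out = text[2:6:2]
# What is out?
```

text has length 9. The slice text[2:6:2] selects indices [2, 4] (2->'c', 4->'r'), giving 'cr'.

'cr'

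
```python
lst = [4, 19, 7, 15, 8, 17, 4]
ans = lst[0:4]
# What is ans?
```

lst has length 7. The slice lst[0:4] selects indices [0, 1, 2, 3] (0->4, 1->19, 2->7, 3->15), giving [4, 19, 7, 15].

[4, 19, 7, 15]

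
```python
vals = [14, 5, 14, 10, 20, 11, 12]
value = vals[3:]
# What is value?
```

vals has length 7. The slice vals[3:] selects indices [3, 4, 5, 6] (3->10, 4->20, 5->11, 6->12), giving [10, 20, 11, 12].

[10, 20, 11, 12]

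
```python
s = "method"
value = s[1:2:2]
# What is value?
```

s has length 6. The slice s[1:2:2] selects indices [1] (1->'e'), giving 'e'.

'e'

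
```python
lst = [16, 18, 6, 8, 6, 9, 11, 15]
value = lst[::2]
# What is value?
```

lst has length 8. The slice lst[::2] selects indices [0, 2, 4, 6] (0->16, 2->6, 4->6, 6->11), giving [16, 6, 6, 11].

[16, 6, 6, 11]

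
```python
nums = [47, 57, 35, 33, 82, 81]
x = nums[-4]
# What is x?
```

nums has length 6. Negative index -4 maps to positive index 6 + (-4) = 2. nums[2] = 35.

35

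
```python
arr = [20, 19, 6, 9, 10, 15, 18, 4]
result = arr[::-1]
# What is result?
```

arr has length 8. The slice arr[::-1] selects indices [7, 6, 5, 4, 3, 2, 1, 0] (7->4, 6->18, 5->15, 4->10, 3->9, 2->6, 1->19, 0->20), giving [4, 18, 15, 10, 9, 6, 19, 20].

[4, 18, 15, 10, 9, 6, 19, 20]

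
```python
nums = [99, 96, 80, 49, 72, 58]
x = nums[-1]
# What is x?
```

nums has length 6. Negative index -1 maps to positive index 6 + (-1) = 5. nums[5] = 58.

58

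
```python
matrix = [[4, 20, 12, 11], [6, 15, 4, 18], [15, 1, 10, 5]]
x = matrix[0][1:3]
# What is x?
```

matrix[0] = [4, 20, 12, 11]. matrix[0] has length 4. The slice matrix[0][1:3] selects indices [1, 2] (1->20, 2->12), giving [20, 12].

[20, 12]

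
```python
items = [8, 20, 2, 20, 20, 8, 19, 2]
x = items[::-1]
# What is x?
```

items has length 8. The slice items[::-1] selects indices [7, 6, 5, 4, 3, 2, 1, 0] (7->2, 6->19, 5->8, 4->20, 3->20, 2->2, 1->20, 0->8), giving [2, 19, 8, 20, 20, 2, 20, 8].

[2, 19, 8, 20, 20, 2, 20, 8]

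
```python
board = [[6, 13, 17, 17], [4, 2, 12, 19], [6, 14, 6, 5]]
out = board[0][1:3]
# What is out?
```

board[0] = [6, 13, 17, 17]. board[0] has length 4. The slice board[0][1:3] selects indices [1, 2] (1->13, 2->17), giving [13, 17].

[13, 17]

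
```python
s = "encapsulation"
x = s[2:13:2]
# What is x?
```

s has length 13. The slice s[2:13:2] selects indices [2, 4, 6, 8, 10, 12] (2->'c', 4->'p', 6->'u', 8->'a', 10->'i', 12->'n'), giving 'cpuain'.

'cpuain'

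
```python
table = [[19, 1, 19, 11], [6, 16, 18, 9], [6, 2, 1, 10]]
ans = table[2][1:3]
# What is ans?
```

table[2] = [6, 2, 1, 10]. table[2] has length 4. The slice table[2][1:3] selects indices [1, 2] (1->2, 2->1), giving [2, 1].

[2, 1]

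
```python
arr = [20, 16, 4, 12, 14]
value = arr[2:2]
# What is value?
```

arr has length 5. The slice arr[2:2] resolves to an empty index range, so the result is [].

[]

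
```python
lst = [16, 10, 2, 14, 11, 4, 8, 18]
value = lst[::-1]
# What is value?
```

lst has length 8. The slice lst[::-1] selects indices [7, 6, 5, 4, 3, 2, 1, 0] (7->18, 6->8, 5->4, 4->11, 3->14, 2->2, 1->10, 0->16), giving [18, 8, 4, 11, 14, 2, 10, 16].

[18, 8, 4, 11, 14, 2, 10, 16]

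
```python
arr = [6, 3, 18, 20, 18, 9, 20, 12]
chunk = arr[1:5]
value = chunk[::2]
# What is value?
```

arr has length 8. The slice arr[1:5] selects indices [1, 2, 3, 4] (1->3, 2->18, 3->20, 4->18), giving [3, 18, 20, 18]. So chunk = [3, 18, 20, 18]. chunk has length 4. The slice chunk[::2] selects indices [0, 2] (0->3, 2->20), giving [3, 20].

[3, 20]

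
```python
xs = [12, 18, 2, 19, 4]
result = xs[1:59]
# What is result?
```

xs has length 5. The slice xs[1:59] selects indices [1, 2, 3, 4] (1->18, 2->2, 3->19, 4->4), giving [18, 2, 19, 4].

[18, 2, 19, 4]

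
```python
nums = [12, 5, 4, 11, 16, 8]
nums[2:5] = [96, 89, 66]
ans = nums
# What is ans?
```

nums starts as [12, 5, 4, 11, 16, 8] (length 6). The slice nums[2:5] covers indices [2, 3, 4] with values [4, 11, 16]. Replacing that slice with [96, 89, 66] (same length) produces [12, 5, 96, 89, 66, 8].

[12, 5, 96, 89, 66, 8]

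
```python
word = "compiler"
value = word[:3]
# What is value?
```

word has length 8. The slice word[:3] selects indices [0, 1, 2] (0->'c', 1->'o', 2->'m'), giving 'com'.

'com'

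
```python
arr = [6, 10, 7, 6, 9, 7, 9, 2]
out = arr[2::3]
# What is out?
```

arr has length 8. The slice arr[2::3] selects indices [2, 5] (2->7, 5->7), giving [7, 7].

[7, 7]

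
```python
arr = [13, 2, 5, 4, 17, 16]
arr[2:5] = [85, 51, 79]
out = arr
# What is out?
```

arr starts as [13, 2, 5, 4, 17, 16] (length 6). The slice arr[2:5] covers indices [2, 3, 4] with values [5, 4, 17]. Replacing that slice with [85, 51, 79] (same length) produces [13, 2, 85, 51, 79, 16].

[13, 2, 85, 51, 79, 16]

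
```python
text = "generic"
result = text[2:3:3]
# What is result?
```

text has length 7. The slice text[2:3:3] selects indices [2] (2->'n'), giving 'n'.

'n'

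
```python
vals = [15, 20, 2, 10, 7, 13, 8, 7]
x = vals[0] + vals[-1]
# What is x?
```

vals has length 8. vals[0] = 15.
vals has length 8. Negative index -1 maps to positive index 8 + (-1) = 7. vals[7] = 7.
Sum: 15 + 7 = 22.

22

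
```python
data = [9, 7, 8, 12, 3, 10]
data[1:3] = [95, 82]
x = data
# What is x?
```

data starts as [9, 7, 8, 12, 3, 10] (length 6). The slice data[1:3] covers indices [1, 2] with values [7, 8]. Replacing that slice with [95, 82] (same length) produces [9, 95, 82, 12, 3, 10].

[9, 95, 82, 12, 3, 10]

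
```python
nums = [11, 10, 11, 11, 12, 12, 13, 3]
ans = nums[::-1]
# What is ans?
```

nums has length 8. The slice nums[::-1] selects indices [7, 6, 5, 4, 3, 2, 1, 0] (7->3, 6->13, 5->12, 4->12, 3->11, 2->11, 1->10, 0->11), giving [3, 13, 12, 12, 11, 11, 10, 11].

[3, 13, 12, 12, 11, 11, 10, 11]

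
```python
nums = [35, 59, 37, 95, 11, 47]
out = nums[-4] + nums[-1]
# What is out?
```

nums has length 6. Negative index -4 maps to positive index 6 + (-4) = 2. nums[2] = 37.
nums has length 6. Negative index -1 maps to positive index 6 + (-1) = 5. nums[5] = 47.
Sum: 37 + 47 = 84.

84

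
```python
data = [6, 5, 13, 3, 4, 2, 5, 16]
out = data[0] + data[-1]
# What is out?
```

data has length 8. data[0] = 6.
data has length 8. Negative index -1 maps to positive index 8 + (-1) = 7. data[7] = 16.
Sum: 6 + 16 = 22.

22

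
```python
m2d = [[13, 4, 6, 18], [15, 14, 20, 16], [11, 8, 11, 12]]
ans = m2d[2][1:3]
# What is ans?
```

m2d[2] = [11, 8, 11, 12]. m2d[2] has length 4. The slice m2d[2][1:3] selects indices [1, 2] (1->8, 2->11), giving [8, 11].

[8, 11]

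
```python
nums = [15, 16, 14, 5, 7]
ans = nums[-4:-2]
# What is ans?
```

nums has length 5. The slice nums[-4:-2] selects indices [1, 2] (1->16, 2->14), giving [16, 14].

[16, 14]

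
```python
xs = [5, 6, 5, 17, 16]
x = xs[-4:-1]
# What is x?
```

xs has length 5. The slice xs[-4:-1] selects indices [1, 2, 3] (1->6, 2->5, 3->17), giving [6, 5, 17].

[6, 5, 17]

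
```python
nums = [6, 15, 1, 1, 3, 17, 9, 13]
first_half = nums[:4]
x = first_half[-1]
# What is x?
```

nums has length 8. The slice nums[:4] selects indices [0, 1, 2, 3] (0->6, 1->15, 2->1, 3->1), giving [6, 15, 1, 1]. So first_half = [6, 15, 1, 1]. Then first_half[-1] = 1.

1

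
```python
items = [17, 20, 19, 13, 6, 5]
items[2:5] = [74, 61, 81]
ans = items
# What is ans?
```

items starts as [17, 20, 19, 13, 6, 5] (length 6). The slice items[2:5] covers indices [2, 3, 4] with values [19, 13, 6]. Replacing that slice with [74, 61, 81] (same length) produces [17, 20, 74, 61, 81, 5].

[17, 20, 74, 61, 81, 5]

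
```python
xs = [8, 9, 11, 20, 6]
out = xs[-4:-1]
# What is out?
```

xs has length 5. The slice xs[-4:-1] selects indices [1, 2, 3] (1->9, 2->11, 3->20), giving [9, 11, 20].

[9, 11, 20]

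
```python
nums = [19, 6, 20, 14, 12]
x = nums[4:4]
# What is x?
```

nums has length 5. The slice nums[4:4] resolves to an empty index range, so the result is [].

[]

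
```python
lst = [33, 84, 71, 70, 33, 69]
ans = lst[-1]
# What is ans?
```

lst has length 6. Negative index -1 maps to positive index 6 + (-1) = 5. lst[5] = 69.

69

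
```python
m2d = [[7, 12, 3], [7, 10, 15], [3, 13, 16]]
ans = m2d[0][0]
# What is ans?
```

m2d[0] = [7, 12, 3]. Taking column 0 of that row yields 7.

7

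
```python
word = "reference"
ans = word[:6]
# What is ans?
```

word has length 9. The slice word[:6] selects indices [0, 1, 2, 3, 4, 5] (0->'r', 1->'e', 2->'f', 3->'e', 4->'r', 5->'e'), giving 'refere'.

'refere'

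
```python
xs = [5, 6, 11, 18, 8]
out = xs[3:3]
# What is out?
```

xs has length 5. The slice xs[3:3] resolves to an empty index range, so the result is [].

[]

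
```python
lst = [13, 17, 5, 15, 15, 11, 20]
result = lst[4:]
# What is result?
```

lst has length 7. The slice lst[4:] selects indices [4, 5, 6] (4->15, 5->11, 6->20), giving [15, 11, 20].

[15, 11, 20]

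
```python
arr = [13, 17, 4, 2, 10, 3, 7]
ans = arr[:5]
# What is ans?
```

arr has length 7. The slice arr[:5] selects indices [0, 1, 2, 3, 4] (0->13, 1->17, 2->4, 3->2, 4->10), giving [13, 17, 4, 2, 10].

[13, 17, 4, 2, 10]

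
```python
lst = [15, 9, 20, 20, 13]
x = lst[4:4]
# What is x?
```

lst has length 5. The slice lst[4:4] resolves to an empty index range, so the result is [].

[]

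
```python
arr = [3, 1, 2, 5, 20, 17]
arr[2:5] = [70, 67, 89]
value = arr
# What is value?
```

arr starts as [3, 1, 2, 5, 20, 17] (length 6). The slice arr[2:5] covers indices [2, 3, 4] with values [2, 5, 20]. Replacing that slice with [70, 67, 89] (same length) produces [3, 1, 70, 67, 89, 17].

[3, 1, 70, 67, 89, 17]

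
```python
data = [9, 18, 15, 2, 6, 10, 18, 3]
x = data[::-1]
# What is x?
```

data has length 8. The slice data[::-1] selects indices [7, 6, 5, 4, 3, 2, 1, 0] (7->3, 6->18, 5->10, 4->6, 3->2, 2->15, 1->18, 0->9), giving [3, 18, 10, 6, 2, 15, 18, 9].

[3, 18, 10, 6, 2, 15, 18, 9]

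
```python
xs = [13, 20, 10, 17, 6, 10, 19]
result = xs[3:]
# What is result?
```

xs has length 7. The slice xs[3:] selects indices [3, 4, 5, 6] (3->17, 4->6, 5->10, 6->19), giving [17, 6, 10, 19].

[17, 6, 10, 19]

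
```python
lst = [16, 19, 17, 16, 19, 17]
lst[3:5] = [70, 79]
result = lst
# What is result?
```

lst starts as [16, 19, 17, 16, 19, 17] (length 6). The slice lst[3:5] covers indices [3, 4] with values [16, 19]. Replacing that slice with [70, 79] (same length) produces [16, 19, 17, 70, 79, 17].

[16, 19, 17, 70, 79, 17]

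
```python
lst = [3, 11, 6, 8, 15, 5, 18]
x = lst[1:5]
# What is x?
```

lst has length 7. The slice lst[1:5] selects indices [1, 2, 3, 4] (1->11, 2->6, 3->8, 4->15), giving [11, 6, 8, 15].

[11, 6, 8, 15]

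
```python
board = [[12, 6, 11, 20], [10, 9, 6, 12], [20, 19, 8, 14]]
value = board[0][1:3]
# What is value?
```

board[0] = [12, 6, 11, 20]. board[0] has length 4. The slice board[0][1:3] selects indices [1, 2] (1->6, 2->11), giving [6, 11].

[6, 11]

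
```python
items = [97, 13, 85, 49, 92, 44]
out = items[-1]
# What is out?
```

items has length 6. Negative index -1 maps to positive index 6 + (-1) = 5. items[5] = 44.

44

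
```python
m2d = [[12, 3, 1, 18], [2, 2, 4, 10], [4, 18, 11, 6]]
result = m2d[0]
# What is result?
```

m2d has 3 rows. Row 0 is [12, 3, 1, 18].

[12, 3, 1, 18]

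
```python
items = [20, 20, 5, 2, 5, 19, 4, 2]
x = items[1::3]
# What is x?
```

items has length 8. The slice items[1::3] selects indices [1, 4, 7] (1->20, 4->5, 7->2), giving [20, 5, 2].

[20, 5, 2]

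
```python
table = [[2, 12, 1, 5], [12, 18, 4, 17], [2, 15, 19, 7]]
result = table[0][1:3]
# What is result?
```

table[0] = [2, 12, 1, 5]. table[0] has length 4. The slice table[0][1:3] selects indices [1, 2] (1->12, 2->1), giving [12, 1].

[12, 1]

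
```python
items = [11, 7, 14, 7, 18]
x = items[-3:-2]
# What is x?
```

items has length 5. The slice items[-3:-2] selects indices [2] (2->14), giving [14].

[14]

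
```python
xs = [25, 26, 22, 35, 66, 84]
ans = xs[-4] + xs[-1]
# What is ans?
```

xs has length 6. Negative index -4 maps to positive index 6 + (-4) = 2. xs[2] = 22.
xs has length 6. Negative index -1 maps to positive index 6 + (-1) = 5. xs[5] = 84.
Sum: 22 + 84 = 106.

106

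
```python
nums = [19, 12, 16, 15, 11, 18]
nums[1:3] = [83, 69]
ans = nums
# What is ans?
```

nums starts as [19, 12, 16, 15, 11, 18] (length 6). The slice nums[1:3] covers indices [1, 2] with values [12, 16]. Replacing that slice with [83, 69] (same length) produces [19, 83, 69, 15, 11, 18].

[19, 83, 69, 15, 11, 18]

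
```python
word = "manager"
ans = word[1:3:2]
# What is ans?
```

word has length 7. The slice word[1:3:2] selects indices [1] (1->'a'), giving 'a'.

'a'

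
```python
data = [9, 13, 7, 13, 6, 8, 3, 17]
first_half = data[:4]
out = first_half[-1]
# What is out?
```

data has length 8. The slice data[:4] selects indices [0, 1, 2, 3] (0->9, 1->13, 2->7, 3->13), giving [9, 13, 7, 13]. So first_half = [9, 13, 7, 13]. Then first_half[-1] = 13.

13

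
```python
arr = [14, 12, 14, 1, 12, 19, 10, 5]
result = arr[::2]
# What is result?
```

arr has length 8. The slice arr[::2] selects indices [0, 2, 4, 6] (0->14, 2->14, 4->12, 6->10), giving [14, 14, 12, 10].

[14, 14, 12, 10]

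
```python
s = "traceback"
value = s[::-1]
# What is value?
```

s has length 9. The slice s[::-1] selects indices [8, 7, 6, 5, 4, 3, 2, 1, 0] (8->'k', 7->'c', 6->'a', 5->'b', 4->'e', 3->'c', 2->'a', 1->'r', 0->'t'), giving 'kcabecart'.

'kcabecart'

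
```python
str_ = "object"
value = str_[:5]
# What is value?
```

str_ has length 6. The slice str_[:5] selects indices [0, 1, 2, 3, 4] (0->'o', 1->'b', 2->'j', 3->'e', 4->'c'), giving 'objec'.

'objec'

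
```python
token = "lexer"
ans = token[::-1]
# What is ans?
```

token has length 5. The slice token[::-1] selects indices [4, 3, 2, 1, 0] (4->'r', 3->'e', 2->'x', 1->'e', 0->'l'), giving 'rexel'.

'rexel'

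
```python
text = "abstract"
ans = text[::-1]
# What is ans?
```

text has length 8. The slice text[::-1] selects indices [7, 6, 5, 4, 3, 2, 1, 0] (7->'t', 6->'c', 5->'a', 4->'r', 3->'t', 2->'s', 1->'b', 0->'a'), giving 'tcartsba'.

'tcartsba'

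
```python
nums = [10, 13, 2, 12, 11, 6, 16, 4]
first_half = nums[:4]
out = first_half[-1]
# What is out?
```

nums has length 8. The slice nums[:4] selects indices [0, 1, 2, 3] (0->10, 1->13, 2->2, 3->12), giving [10, 13, 2, 12]. So first_half = [10, 13, 2, 12]. Then first_half[-1] = 12.

12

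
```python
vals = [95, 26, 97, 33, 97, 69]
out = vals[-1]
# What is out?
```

vals has length 6. Negative index -1 maps to positive index 6 + (-1) = 5. vals[5] = 69.

69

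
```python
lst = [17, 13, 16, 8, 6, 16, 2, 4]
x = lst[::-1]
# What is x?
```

lst has length 8. The slice lst[::-1] selects indices [7, 6, 5, 4, 3, 2, 1, 0] (7->4, 6->2, 5->16, 4->6, 3->8, 2->16, 1->13, 0->17), giving [4, 2, 16, 6, 8, 16, 13, 17].

[4, 2, 16, 6, 8, 16, 13, 17]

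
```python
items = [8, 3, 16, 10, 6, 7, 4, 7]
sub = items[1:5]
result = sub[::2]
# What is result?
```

items has length 8. The slice items[1:5] selects indices [1, 2, 3, 4] (1->3, 2->16, 3->10, 4->6), giving [3, 16, 10, 6]. So sub = [3, 16, 10, 6]. sub has length 4. The slice sub[::2] selects indices [0, 2] (0->3, 2->10), giving [3, 10].

[3, 10]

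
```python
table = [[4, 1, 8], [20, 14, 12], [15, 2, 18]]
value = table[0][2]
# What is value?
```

table[0] = [4, 1, 8]. Taking column 2 of that row yields 8.

8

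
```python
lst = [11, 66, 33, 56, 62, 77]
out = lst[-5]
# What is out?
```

lst has length 6. Negative index -5 maps to positive index 6 + (-5) = 1. lst[1] = 66.

66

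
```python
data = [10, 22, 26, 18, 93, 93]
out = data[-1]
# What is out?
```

data has length 6. Negative index -1 maps to positive index 6 + (-1) = 5. data[5] = 93.

93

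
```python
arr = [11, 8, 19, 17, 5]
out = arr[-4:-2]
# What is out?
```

arr has length 5. The slice arr[-4:-2] selects indices [1, 2] (1->8, 2->19), giving [8, 19].

[8, 19]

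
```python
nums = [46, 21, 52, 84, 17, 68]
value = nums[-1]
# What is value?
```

nums has length 6. Negative index -1 maps to positive index 6 + (-1) = 5. nums[5] = 68.

68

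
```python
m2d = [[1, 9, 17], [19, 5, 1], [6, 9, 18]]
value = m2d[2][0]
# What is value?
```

m2d[2] = [6, 9, 18]. Taking column 0 of that row yields 6.

6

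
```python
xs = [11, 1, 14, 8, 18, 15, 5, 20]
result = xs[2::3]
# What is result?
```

xs has length 8. The slice xs[2::3] selects indices [2, 5] (2->14, 5->15), giving [14, 15].

[14, 15]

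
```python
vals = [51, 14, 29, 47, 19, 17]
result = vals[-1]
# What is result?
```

vals has length 6. Negative index -1 maps to positive index 6 + (-1) = 5. vals[5] = 17.

17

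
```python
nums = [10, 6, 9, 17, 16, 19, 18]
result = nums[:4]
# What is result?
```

nums has length 7. The slice nums[:4] selects indices [0, 1, 2, 3] (0->10, 1->6, 2->9, 3->17), giving [10, 6, 9, 17].

[10, 6, 9, 17]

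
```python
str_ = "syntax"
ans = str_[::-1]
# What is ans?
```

str_ has length 6. The slice str_[::-1] selects indices [5, 4, 3, 2, 1, 0] (5->'x', 4->'a', 3->'t', 2->'n', 1->'y', 0->'s'), giving 'xatnys'.

'xatnys'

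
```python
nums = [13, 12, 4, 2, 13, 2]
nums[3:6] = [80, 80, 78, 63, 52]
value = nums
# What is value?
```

nums starts as [13, 12, 4, 2, 13, 2] (length 6). The slice nums[3:6] covers indices [3, 4, 5] with values [2, 13, 2]. Replacing that slice with [80, 80, 78, 63, 52] (different length) produces [13, 12, 4, 80, 80, 78, 63, 52].

[13, 12, 4, 80, 80, 78, 63, 52]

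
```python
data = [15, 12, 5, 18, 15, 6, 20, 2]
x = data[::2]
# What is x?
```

data has length 8. The slice data[::2] selects indices [0, 2, 4, 6] (0->15, 2->5, 4->15, 6->20), giving [15, 5, 15, 20].

[15, 5, 15, 20]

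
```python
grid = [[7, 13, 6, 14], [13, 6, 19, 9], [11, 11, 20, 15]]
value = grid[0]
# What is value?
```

grid has 3 rows. Row 0 is [7, 13, 6, 14].

[7, 13, 6, 14]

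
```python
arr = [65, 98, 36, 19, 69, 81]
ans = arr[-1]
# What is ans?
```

arr has length 6. Negative index -1 maps to positive index 6 + (-1) = 5. arr[5] = 81.

81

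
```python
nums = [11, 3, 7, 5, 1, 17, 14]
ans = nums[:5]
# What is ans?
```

nums has length 7. The slice nums[:5] selects indices [0, 1, 2, 3, 4] (0->11, 1->3, 2->7, 3->5, 4->1), giving [11, 3, 7, 5, 1].

[11, 3, 7, 5, 1]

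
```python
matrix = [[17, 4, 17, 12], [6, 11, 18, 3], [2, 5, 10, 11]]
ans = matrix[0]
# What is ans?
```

matrix has 3 rows. Row 0 is [17, 4, 17, 12].

[17, 4, 17, 12]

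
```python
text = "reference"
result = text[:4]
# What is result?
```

text has length 9. The slice text[:4] selects indices [0, 1, 2, 3] (0->'r', 1->'e', 2->'f', 3->'e'), giving 'refe'.

'refe'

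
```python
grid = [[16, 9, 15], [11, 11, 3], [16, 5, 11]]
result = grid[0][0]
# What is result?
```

grid[0] = [16, 9, 15]. Taking column 0 of that row yields 16.

16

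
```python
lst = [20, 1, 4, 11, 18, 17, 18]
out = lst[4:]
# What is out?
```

lst has length 7. The slice lst[4:] selects indices [4, 5, 6] (4->18, 5->17, 6->18), giving [18, 17, 18].

[18, 17, 18]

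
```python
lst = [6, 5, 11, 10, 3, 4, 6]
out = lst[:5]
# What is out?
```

lst has length 7. The slice lst[:5] selects indices [0, 1, 2, 3, 4] (0->6, 1->5, 2->11, 3->10, 4->3), giving [6, 5, 11, 10, 3].

[6, 5, 11, 10, 3]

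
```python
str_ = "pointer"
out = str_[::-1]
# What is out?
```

str_ has length 7. The slice str_[::-1] selects indices [6, 5, 4, 3, 2, 1, 0] (6->'r', 5->'e', 4->'t', 3->'n', 2->'i', 1->'o', 0->'p'), giving 'retniop'.

'retniop'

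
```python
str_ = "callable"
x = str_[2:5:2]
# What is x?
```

str_ has length 8. The slice str_[2:5:2] selects indices [2, 4] (2->'l', 4->'a'), giving 'la'.

'la'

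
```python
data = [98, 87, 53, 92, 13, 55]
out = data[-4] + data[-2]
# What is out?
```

data has length 6. Negative index -4 maps to positive index 6 + (-4) = 2. data[2] = 53.
data has length 6. Negative index -2 maps to positive index 6 + (-2) = 4. data[4] = 13.
Sum: 53 + 13 = 66.

66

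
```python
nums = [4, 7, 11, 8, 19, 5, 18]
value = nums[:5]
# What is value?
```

nums has length 7. The slice nums[:5] selects indices [0, 1, 2, 3, 4] (0->4, 1->7, 2->11, 3->8, 4->19), giving [4, 7, 11, 8, 19].

[4, 7, 11, 8, 19]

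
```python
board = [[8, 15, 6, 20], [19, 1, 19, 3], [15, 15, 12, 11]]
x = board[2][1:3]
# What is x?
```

board[2] = [15, 15, 12, 11]. board[2] has length 4. The slice board[2][1:3] selects indices [1, 2] (1->15, 2->12), giving [15, 12].

[15, 12]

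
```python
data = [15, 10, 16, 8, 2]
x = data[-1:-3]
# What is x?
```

data has length 5. The slice data[-1:-3] resolves to an empty index range, so the result is [].

[]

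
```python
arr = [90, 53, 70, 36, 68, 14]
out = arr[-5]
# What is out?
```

arr has length 6. Negative index -5 maps to positive index 6 + (-5) = 1. arr[1] = 53.

53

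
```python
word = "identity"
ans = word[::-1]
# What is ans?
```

word has length 8. The slice word[::-1] selects indices [7, 6, 5, 4, 3, 2, 1, 0] (7->'y', 6->'t', 5->'i', 4->'t', 3->'n', 2->'e', 1->'d', 0->'i'), giving 'ytitnedi'.

'ytitnedi'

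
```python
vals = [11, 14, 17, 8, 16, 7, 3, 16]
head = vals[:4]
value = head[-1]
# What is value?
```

vals has length 8. The slice vals[:4] selects indices [0, 1, 2, 3] (0->11, 1->14, 2->17, 3->8), giving [11, 14, 17, 8]. So head = [11, 14, 17, 8]. Then head[-1] = 8.

8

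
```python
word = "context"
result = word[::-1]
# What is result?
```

word has length 7. The slice word[::-1] selects indices [6, 5, 4, 3, 2, 1, 0] (6->'t', 5->'x', 4->'e', 3->'t', 2->'n', 1->'o', 0->'c'), giving 'txetnoc'.

'txetnoc'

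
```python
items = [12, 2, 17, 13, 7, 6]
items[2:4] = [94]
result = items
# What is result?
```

items starts as [12, 2, 17, 13, 7, 6] (length 6). The slice items[2:4] covers indices [2, 3] with values [17, 13]. Replacing that slice with [94] (different length) produces [12, 2, 94, 7, 6].

[12, 2, 94, 7, 6]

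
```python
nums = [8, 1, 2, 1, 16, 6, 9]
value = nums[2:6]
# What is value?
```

nums has length 7. The slice nums[2:6] selects indices [2, 3, 4, 5] (2->2, 3->1, 4->16, 5->6), giving [2, 1, 16, 6].

[2, 1, 16, 6]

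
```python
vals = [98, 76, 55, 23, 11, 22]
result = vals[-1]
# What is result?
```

vals has length 6. Negative index -1 maps to positive index 6 + (-1) = 5. vals[5] = 22.

22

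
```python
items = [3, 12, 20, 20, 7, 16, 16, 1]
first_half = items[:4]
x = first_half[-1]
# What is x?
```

items has length 8. The slice items[:4] selects indices [0, 1, 2, 3] (0->3, 1->12, 2->20, 3->20), giving [3, 12, 20, 20]. So first_half = [3, 12, 20, 20]. Then first_half[-1] = 20.

20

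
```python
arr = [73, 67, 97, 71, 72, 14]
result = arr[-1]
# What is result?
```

arr has length 6. Negative index -1 maps to positive index 6 + (-1) = 5. arr[5] = 14.

14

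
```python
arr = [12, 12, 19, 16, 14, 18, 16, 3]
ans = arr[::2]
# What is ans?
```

arr has length 8. The slice arr[::2] selects indices [0, 2, 4, 6] (0->12, 2->19, 4->14, 6->16), giving [12, 19, 14, 16].

[12, 19, 14, 16]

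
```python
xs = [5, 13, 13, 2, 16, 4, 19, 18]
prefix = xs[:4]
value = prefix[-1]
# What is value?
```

xs has length 8. The slice xs[:4] selects indices [0, 1, 2, 3] (0->5, 1->13, 2->13, 3->2), giving [5, 13, 13, 2]. So prefix = [5, 13, 13, 2]. Then prefix[-1] = 2.

2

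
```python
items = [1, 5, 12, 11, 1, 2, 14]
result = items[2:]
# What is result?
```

items has length 7. The slice items[2:] selects indices [2, 3, 4, 5, 6] (2->12, 3->11, 4->1, 5->2, 6->14), giving [12, 11, 1, 2, 14].

[12, 11, 1, 2, 14]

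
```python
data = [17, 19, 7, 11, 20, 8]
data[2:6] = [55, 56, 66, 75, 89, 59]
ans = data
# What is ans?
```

data starts as [17, 19, 7, 11, 20, 8] (length 6). The slice data[2:6] covers indices [2, 3, 4, 5] with values [7, 11, 20, 8]. Replacing that slice with [55, 56, 66, 75, 89, 59] (different length) produces [17, 19, 55, 56, 66, 75, 89, 59].

[17, 19, 55, 56, 66, 75, 89, 59]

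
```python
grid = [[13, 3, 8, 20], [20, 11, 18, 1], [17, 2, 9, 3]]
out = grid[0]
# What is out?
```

grid has 3 rows. Row 0 is [13, 3, 8, 20].

[13, 3, 8, 20]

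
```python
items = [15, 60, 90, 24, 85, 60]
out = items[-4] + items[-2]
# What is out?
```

items has length 6. Negative index -4 maps to positive index 6 + (-4) = 2. items[2] = 90.
items has length 6. Negative index -2 maps to positive index 6 + (-2) = 4. items[4] = 85.
Sum: 90 + 85 = 175.

175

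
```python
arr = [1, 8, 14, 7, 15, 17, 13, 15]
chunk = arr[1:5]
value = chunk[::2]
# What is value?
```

arr has length 8. The slice arr[1:5] selects indices [1, 2, 3, 4] (1->8, 2->14, 3->7, 4->15), giving [8, 14, 7, 15]. So chunk = [8, 14, 7, 15]. chunk has length 4. The slice chunk[::2] selects indices [0, 2] (0->8, 2->7), giving [8, 7].

[8, 7]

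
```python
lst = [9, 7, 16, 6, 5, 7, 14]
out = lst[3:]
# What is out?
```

lst has length 7. The slice lst[3:] selects indices [3, 4, 5, 6] (3->6, 4->5, 5->7, 6->14), giving [6, 5, 7, 14].

[6, 5, 7, 14]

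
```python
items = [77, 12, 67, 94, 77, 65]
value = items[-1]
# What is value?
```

items has length 6. Negative index -1 maps to positive index 6 + (-1) = 5. items[5] = 65.

65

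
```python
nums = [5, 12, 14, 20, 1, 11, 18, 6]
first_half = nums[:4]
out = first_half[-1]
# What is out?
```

nums has length 8. The slice nums[:4] selects indices [0, 1, 2, 3] (0->5, 1->12, 2->14, 3->20), giving [5, 12, 14, 20]. So first_half = [5, 12, 14, 20]. Then first_half[-1] = 20.

20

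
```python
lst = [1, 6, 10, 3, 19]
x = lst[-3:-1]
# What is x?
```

lst has length 5. The slice lst[-3:-1] selects indices [2, 3] (2->10, 3->3), giving [10, 3].

[10, 3]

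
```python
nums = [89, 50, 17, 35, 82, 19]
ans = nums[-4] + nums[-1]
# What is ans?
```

nums has length 6. Negative index -4 maps to positive index 6 + (-4) = 2. nums[2] = 17.
nums has length 6. Negative index -1 maps to positive index 6 + (-1) = 5. nums[5] = 19.
Sum: 17 + 19 = 36.

36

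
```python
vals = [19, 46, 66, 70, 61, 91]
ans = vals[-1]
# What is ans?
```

vals has length 6. Negative index -1 maps to positive index 6 + (-1) = 5. vals[5] = 91.

91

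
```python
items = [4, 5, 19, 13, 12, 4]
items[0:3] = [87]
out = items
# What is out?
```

items starts as [4, 5, 19, 13, 12, 4] (length 6). The slice items[0:3] covers indices [0, 1, 2] with values [4, 5, 19]. Replacing that slice with [87] (different length) produces [87, 13, 12, 4].

[87, 13, 12, 4]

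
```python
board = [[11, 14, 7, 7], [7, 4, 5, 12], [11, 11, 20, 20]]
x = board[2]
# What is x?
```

board has 3 rows. Row 2 is [11, 11, 20, 20].

[11, 11, 20, 20]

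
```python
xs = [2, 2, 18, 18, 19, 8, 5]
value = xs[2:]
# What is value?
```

xs has length 7. The slice xs[2:] selects indices [2, 3, 4, 5, 6] (2->18, 3->18, 4->19, 5->8, 6->5), giving [18, 18, 19, 8, 5].

[18, 18, 19, 8, 5]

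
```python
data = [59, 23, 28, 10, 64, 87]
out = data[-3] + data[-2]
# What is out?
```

data has length 6. Negative index -3 maps to positive index 6 + (-3) = 3. data[3] = 10.
data has length 6. Negative index -2 maps to positive index 6 + (-2) = 4. data[4] = 64.
Sum: 10 + 64 = 74.

74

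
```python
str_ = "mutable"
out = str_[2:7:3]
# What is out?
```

str_ has length 7. The slice str_[2:7:3] selects indices [2, 5] (2->'t', 5->'l'), giving 'tl'.

'tl'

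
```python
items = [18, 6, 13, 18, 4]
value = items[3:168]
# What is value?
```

items has length 5. The slice items[3:168] selects indices [3, 4] (3->18, 4->4), giving [18, 4].

[18, 4]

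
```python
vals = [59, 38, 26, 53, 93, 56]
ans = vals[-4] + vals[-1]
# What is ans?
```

vals has length 6. Negative index -4 maps to positive index 6 + (-4) = 2. vals[2] = 26.
vals has length 6. Negative index -1 maps to positive index 6 + (-1) = 5. vals[5] = 56.
Sum: 26 + 56 = 82.

82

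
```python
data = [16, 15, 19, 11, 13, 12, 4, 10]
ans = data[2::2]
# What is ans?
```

data has length 8. The slice data[2::2] selects indices [2, 4, 6] (2->19, 4->13, 6->4), giving [19, 13, 4].

[19, 13, 4]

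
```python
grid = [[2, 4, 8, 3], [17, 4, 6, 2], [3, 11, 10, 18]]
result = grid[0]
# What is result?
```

grid has 3 rows. Row 0 is [2, 4, 8, 3].

[2, 4, 8, 3]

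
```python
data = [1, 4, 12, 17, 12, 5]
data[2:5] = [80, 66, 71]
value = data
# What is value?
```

data starts as [1, 4, 12, 17, 12, 5] (length 6). The slice data[2:5] covers indices [2, 3, 4] with values [12, 17, 12]. Replacing that slice with [80, 66, 71] (same length) produces [1, 4, 80, 66, 71, 5].

[1, 4, 80, 66, 71, 5]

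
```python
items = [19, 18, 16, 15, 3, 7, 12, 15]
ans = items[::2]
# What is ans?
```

items has length 8. The slice items[::2] selects indices [0, 2, 4, 6] (0->19, 2->16, 4->3, 6->12), giving [19, 16, 3, 12].

[19, 16, 3, 12]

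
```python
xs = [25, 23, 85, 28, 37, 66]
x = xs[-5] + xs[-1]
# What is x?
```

xs has length 6. Negative index -5 maps to positive index 6 + (-5) = 1. xs[1] = 23.
xs has length 6. Negative index -1 maps to positive index 6 + (-1) = 5. xs[5] = 66.
Sum: 23 + 66 = 89.

89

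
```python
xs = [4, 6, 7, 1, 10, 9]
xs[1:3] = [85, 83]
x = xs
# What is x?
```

xs starts as [4, 6, 7, 1, 10, 9] (length 6). The slice xs[1:3] covers indices [1, 2] with values [6, 7]. Replacing that slice with [85, 83] (same length) produces [4, 85, 83, 1, 10, 9].

[4, 85, 83, 1, 10, 9]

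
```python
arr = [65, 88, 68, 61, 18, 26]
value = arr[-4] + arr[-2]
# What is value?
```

arr has length 6. Negative index -4 maps to positive index 6 + (-4) = 2. arr[2] = 68.
arr has length 6. Negative index -2 maps to positive index 6 + (-2) = 4. arr[4] = 18.
Sum: 68 + 18 = 86.

86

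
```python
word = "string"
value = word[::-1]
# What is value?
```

word has length 6. The slice word[::-1] selects indices [5, 4, 3, 2, 1, 0] (5->'g', 4->'n', 3->'i', 2->'r', 1->'t', 0->'s'), giving 'gnirts'.

'gnirts'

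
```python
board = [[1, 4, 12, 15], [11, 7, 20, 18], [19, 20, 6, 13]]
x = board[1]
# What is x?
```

board has 3 rows. Row 1 is [11, 7, 20, 18].

[11, 7, 20, 18]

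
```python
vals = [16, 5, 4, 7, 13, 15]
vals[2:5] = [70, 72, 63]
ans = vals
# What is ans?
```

vals starts as [16, 5, 4, 7, 13, 15] (length 6). The slice vals[2:5] covers indices [2, 3, 4] with values [4, 7, 13]. Replacing that slice with [70, 72, 63] (same length) produces [16, 5, 70, 72, 63, 15].

[16, 5, 70, 72, 63, 15]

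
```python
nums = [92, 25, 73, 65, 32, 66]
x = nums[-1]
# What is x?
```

nums has length 6. Negative index -1 maps to positive index 6 + (-1) = 5. nums[5] = 66.

66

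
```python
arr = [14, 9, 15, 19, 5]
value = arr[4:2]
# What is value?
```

arr has length 5. The slice arr[4:2] resolves to an empty index range, so the result is [].

[]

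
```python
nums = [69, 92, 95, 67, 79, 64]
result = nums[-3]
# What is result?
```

nums has length 6. Negative index -3 maps to positive index 6 + (-3) = 3. nums[3] = 67.

67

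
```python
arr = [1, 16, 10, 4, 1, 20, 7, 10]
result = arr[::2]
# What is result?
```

arr has length 8. The slice arr[::2] selects indices [0, 2, 4, 6] (0->1, 2->10, 4->1, 6->7), giving [1, 10, 1, 7].

[1, 10, 1, 7]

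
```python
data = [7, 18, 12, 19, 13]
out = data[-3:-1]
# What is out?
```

data has length 5. The slice data[-3:-1] selects indices [2, 3] (2->12, 3->19), giving [12, 19].

[12, 19]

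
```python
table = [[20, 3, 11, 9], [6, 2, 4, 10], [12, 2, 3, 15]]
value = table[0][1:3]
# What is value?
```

table[0] = [20, 3, 11, 9]. table[0] has length 4. The slice table[0][1:3] selects indices [1, 2] (1->3, 2->11), giving [3, 11].

[3, 11]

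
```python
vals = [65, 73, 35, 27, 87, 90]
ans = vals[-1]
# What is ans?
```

vals has length 6. Negative index -1 maps to positive index 6 + (-1) = 5. vals[5] = 90.

90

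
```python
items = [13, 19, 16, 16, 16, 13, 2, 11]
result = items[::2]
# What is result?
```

items has length 8. The slice items[::2] selects indices [0, 2, 4, 6] (0->13, 2->16, 4->16, 6->2), giving [13, 16, 16, 2].

[13, 16, 16, 2]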